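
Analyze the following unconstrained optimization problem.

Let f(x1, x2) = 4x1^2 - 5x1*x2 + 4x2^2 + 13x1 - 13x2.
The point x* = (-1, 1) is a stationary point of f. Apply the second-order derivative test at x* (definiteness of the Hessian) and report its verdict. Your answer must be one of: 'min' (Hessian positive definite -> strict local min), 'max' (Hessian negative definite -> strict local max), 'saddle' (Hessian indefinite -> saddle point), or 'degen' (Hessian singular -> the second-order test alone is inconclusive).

Compute the Hessian H = grad^2 f:
  H = [[8, -5], [-5, 8]]
Verify stationarity: grad f(x*) = H x* + g = (0, 0).
Eigenvalues of H: 3, 13.
Both eigenvalues > 0, so H is positive definite -> x* is a strict local min.

min


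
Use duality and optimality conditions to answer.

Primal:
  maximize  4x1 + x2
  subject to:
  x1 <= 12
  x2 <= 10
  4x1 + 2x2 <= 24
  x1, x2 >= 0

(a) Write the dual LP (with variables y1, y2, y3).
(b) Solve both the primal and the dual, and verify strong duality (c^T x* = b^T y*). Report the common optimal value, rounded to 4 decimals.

The standard primal-dual pair for 'max c^T x s.t. A x <= b, x >= 0' is:
  Dual:  min b^T y  s.t.  A^T y >= c,  y >= 0.

So the dual LP is:
  minimize  12y1 + 10y2 + 24y3
  subject to:
    y1 + 4y3 >= 4
    y2 + 2y3 >= 1
    y1, y2, y3 >= 0

Solving the primal: x* = (6, 0).
  primal value c^T x* = 24.
Solving the dual: y* = (0, 0, 1).
  dual value b^T y* = 24.
Strong duality: c^T x* = b^T y*. Confirmed.

24


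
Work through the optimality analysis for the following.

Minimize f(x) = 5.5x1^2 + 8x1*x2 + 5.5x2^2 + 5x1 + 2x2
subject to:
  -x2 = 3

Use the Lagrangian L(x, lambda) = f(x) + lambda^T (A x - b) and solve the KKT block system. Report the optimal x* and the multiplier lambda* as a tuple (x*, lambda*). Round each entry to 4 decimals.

Form the Lagrangian:
  L(x, lambda) = (1/2) x^T Q x + c^T x + lambda^T (A x - b)
Stationarity (grad_x L = 0): Q x + c + A^T lambda = 0.
Primal feasibility: A x = b.

This gives the KKT block system:
  [ Q   A^T ] [ x     ]   [-c ]
  [ A    0  ] [ lambda ] = [ b ]

Solving the linear system:
  x*      = (1.7273, -3)
  lambda* = (-17.1818)
  f(x*)   = 27.0909

x* = (1.7273, -3), lambda* = (-17.1818)


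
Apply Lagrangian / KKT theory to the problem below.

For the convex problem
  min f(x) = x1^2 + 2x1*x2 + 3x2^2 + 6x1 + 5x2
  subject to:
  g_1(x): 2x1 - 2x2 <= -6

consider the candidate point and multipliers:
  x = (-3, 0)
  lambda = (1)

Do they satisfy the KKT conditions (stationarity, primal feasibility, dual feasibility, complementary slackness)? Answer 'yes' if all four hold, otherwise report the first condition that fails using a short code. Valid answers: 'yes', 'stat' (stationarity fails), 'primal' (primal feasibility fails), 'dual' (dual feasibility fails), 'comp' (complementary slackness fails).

Gradient of f: grad f(x) = Q x + c = (0, -1)
Constraint values g_i(x) = a_i^T x - b_i:
  g_1((-3, 0)) = 0
Stationarity residual: grad f(x) + sum_i lambda_i a_i = (2, -3)
  -> stationarity FAILS
Primal feasibility (all g_i <= 0): OK
Dual feasibility (all lambda_i >= 0): OK
Complementary slackness (lambda_i * g_i(x) = 0 for all i): OK

Verdict: the first failing condition is stationarity -> stat.

stat


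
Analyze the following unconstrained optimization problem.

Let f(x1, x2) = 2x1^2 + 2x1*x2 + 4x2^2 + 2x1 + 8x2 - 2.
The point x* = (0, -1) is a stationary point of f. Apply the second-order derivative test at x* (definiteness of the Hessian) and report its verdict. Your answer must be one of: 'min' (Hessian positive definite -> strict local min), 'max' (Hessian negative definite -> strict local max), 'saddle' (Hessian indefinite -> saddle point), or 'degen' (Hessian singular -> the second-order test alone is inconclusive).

Compute the Hessian H = grad^2 f:
  H = [[4, 2], [2, 8]]
Verify stationarity: grad f(x*) = H x* + g = (0, 0).
Eigenvalues of H: 3.1716, 8.8284.
Both eigenvalues > 0, so H is positive definite -> x* is a strict local min.

min


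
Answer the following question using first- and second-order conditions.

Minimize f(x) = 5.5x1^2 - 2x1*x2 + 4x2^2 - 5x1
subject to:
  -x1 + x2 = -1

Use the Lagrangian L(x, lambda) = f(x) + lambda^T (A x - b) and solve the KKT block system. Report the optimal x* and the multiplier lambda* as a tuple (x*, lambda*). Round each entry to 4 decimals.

Form the Lagrangian:
  L(x, lambda) = (1/2) x^T Q x + c^T x + lambda^T (A x - b)
Stationarity (grad_x L = 0): Q x + c + A^T lambda = 0.
Primal feasibility: A x = b.

This gives the KKT block system:
  [ Q   A^T ] [ x     ]   [-c ]
  [ A    0  ] [ lambda ] = [ b ]

Solving the linear system:
  x*      = (0.7333, -0.2667)
  lambda* = (3.6)
  f(x*)   = -0.0333

x* = (0.7333, -0.2667), lambda* = (3.6)


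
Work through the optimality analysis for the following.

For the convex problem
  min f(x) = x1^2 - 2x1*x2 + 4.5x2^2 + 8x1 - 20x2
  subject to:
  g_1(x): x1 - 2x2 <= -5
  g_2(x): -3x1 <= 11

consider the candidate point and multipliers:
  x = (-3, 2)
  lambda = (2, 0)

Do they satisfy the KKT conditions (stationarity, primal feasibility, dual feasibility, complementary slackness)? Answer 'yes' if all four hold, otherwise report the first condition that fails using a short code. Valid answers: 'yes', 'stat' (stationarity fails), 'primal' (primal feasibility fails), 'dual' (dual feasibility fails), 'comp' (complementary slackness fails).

Gradient of f: grad f(x) = Q x + c = (-2, 4)
Constraint values g_i(x) = a_i^T x - b_i:
  g_1((-3, 2)) = -2
  g_2((-3, 2)) = -2
Stationarity residual: grad f(x) + sum_i lambda_i a_i = (0, 0)
  -> stationarity OK
Primal feasibility (all g_i <= 0): OK
Dual feasibility (all lambda_i >= 0): OK
Complementary slackness (lambda_i * g_i(x) = 0 for all i): FAILS

Verdict: the first failing condition is complementary_slackness -> comp.

comp


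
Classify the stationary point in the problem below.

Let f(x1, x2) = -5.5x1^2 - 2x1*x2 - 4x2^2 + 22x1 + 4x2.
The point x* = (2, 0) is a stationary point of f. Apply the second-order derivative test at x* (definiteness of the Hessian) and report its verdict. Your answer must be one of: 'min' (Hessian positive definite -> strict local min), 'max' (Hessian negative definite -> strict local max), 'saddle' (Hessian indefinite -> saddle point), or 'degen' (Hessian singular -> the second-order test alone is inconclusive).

Compute the Hessian H = grad^2 f:
  H = [[-11, -2], [-2, -8]]
Verify stationarity: grad f(x*) = H x* + g = (0, 0).
Eigenvalues of H: -12, -7.
Both eigenvalues < 0, so H is negative definite -> x* is a strict local max.

max


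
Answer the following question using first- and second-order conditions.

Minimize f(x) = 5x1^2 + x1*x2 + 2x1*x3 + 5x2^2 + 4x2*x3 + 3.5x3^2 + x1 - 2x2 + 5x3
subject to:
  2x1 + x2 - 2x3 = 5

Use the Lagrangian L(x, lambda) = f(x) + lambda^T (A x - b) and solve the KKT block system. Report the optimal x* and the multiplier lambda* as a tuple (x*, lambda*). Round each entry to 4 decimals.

Form the Lagrangian:
  L(x, lambda) = (1/2) x^T Q x + c^T x + lambda^T (A x - b)
Stationarity (grad_x L = 0): Q x + c + A^T lambda = 0.
Primal feasibility: A x = b.

This gives the KKT block system:
  [ Q   A^T ] [ x     ]   [-c ]
  [ A    0  ] [ lambda ] = [ b ]

Solving the linear system:
  x*      = (0.3597, 0.9418, -1.6694)
  lambda* = (-1.0998)
  f(x*)   = -2.1861

x* = (0.3597, 0.9418, -1.6694), lambda* = (-1.0998)


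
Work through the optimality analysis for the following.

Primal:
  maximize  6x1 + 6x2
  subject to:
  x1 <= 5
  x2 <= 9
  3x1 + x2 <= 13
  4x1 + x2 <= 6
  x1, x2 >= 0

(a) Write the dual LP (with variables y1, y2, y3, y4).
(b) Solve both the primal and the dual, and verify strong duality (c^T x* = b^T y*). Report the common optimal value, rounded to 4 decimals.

The standard primal-dual pair for 'max c^T x s.t. A x <= b, x >= 0' is:
  Dual:  min b^T y  s.t.  A^T y >= c,  y >= 0.

So the dual LP is:
  minimize  5y1 + 9y2 + 13y3 + 6y4
  subject to:
    y1 + 3y3 + 4y4 >= 6
    y2 + y3 + y4 >= 6
    y1, y2, y3, y4 >= 0

Solving the primal: x* = (0, 6).
  primal value c^T x* = 36.
Solving the dual: y* = (0, 0, 0, 6).
  dual value b^T y* = 36.
Strong duality: c^T x* = b^T y*. Confirmed.

36


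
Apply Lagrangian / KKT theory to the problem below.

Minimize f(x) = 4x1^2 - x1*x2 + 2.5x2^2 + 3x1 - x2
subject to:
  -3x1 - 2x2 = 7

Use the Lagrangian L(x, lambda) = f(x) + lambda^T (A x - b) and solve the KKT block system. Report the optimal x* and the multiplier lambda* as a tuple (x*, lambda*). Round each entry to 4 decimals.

Form the Lagrangian:
  L(x, lambda) = (1/2) x^T Q x + c^T x + lambda^T (A x - b)
Stationarity (grad_x L = 0): Q x + c + A^T lambda = 0.
Primal feasibility: A x = b.

This gives the KKT block system:
  [ Q   A^T ] [ x     ]   [-c ]
  [ A    0  ] [ lambda ] = [ b ]

Solving the linear system:
  x*      = (-1.5393, -1.191)
  lambda* = (-2.7079)
  f(x*)   = 7.764

x* = (-1.5393, -1.191), lambda* = (-2.7079)


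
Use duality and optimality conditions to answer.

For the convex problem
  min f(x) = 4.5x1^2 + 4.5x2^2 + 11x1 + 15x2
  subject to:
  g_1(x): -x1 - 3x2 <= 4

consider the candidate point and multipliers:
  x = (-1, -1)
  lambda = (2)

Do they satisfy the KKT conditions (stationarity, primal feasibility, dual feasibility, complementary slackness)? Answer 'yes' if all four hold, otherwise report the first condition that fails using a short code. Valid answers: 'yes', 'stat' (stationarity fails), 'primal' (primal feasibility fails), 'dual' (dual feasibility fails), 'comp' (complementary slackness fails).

Gradient of f: grad f(x) = Q x + c = (2, 6)
Constraint values g_i(x) = a_i^T x - b_i:
  g_1((-1, -1)) = 0
Stationarity residual: grad f(x) + sum_i lambda_i a_i = (0, 0)
  -> stationarity OK
Primal feasibility (all g_i <= 0): OK
Dual feasibility (all lambda_i >= 0): OK
Complementary slackness (lambda_i * g_i(x) = 0 for all i): OK

Verdict: yes, KKT holds.

yes


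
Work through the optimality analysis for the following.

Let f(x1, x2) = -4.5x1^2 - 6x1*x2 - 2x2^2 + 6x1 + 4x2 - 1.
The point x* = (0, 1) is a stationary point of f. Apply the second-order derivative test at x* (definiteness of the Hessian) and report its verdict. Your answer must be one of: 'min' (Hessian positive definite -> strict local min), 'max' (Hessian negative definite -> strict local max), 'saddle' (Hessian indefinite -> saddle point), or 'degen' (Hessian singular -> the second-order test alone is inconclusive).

Compute the Hessian H = grad^2 f:
  H = [[-9, -6], [-6, -4]]
Verify stationarity: grad f(x*) = H x* + g = (0, 0).
Eigenvalues of H: -13, 0.
H has a zero eigenvalue (singular; negative semidefinite but not definite), so H is neither positive definite, negative definite, nor indefinite. The second-order test alone is inconclusive -> degen.
(Indeed, f is constant along the null direction of H through x*, so x* is not a strict local extremum.)

degen


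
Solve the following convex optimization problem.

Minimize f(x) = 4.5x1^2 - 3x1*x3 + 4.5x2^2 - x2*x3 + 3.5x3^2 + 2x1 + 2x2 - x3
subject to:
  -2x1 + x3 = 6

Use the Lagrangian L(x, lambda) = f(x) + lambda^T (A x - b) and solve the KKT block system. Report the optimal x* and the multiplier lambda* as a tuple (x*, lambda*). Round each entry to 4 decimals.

Form the Lagrangian:
  L(x, lambda) = (1/2) x^T Q x + c^T x + lambda^T (A x - b)
Stationarity (grad_x L = 0): Q x + c + A^T lambda = 0.
Primal feasibility: A x = b.

This gives the KKT block system:
  [ Q   A^T ] [ x     ]   [-c ]
  [ A    0  ] [ lambda ] = [ b ]

Solving the linear system:
  x*      = (-2.6516, -0.1448, 0.6968)
  lambda* = (-11.9774)
  f(x*)   = 32.7873

x* = (-2.6516, -0.1448, 0.6968), lambda* = (-11.9774)


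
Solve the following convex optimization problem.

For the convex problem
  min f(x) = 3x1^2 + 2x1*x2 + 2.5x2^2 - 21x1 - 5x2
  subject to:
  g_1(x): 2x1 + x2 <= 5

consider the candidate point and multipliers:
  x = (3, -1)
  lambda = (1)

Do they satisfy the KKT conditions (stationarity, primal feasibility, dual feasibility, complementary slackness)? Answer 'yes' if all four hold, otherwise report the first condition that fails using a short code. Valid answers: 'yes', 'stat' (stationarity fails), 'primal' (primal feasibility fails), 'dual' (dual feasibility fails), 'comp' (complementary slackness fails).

Gradient of f: grad f(x) = Q x + c = (-5, -4)
Constraint values g_i(x) = a_i^T x - b_i:
  g_1((3, -1)) = 0
Stationarity residual: grad f(x) + sum_i lambda_i a_i = (-3, -3)
  -> stationarity FAILS
Primal feasibility (all g_i <= 0): OK
Dual feasibility (all lambda_i >= 0): OK
Complementary slackness (lambda_i * g_i(x) = 0 for all i): OK

Verdict: the first failing condition is stationarity -> stat.

stat


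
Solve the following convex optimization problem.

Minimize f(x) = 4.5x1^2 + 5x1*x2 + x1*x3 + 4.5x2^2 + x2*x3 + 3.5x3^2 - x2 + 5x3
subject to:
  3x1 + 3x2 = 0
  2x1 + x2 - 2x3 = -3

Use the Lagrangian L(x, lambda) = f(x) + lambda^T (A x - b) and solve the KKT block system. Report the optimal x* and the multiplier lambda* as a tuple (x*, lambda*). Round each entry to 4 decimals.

Form the Lagrangian:
  L(x, lambda) = (1/2) x^T Q x + c^T x + lambda^T (A x - b)
Stationarity (grad_x L = 0): Q x + c + A^T lambda = 0.
Primal feasibility: A x = b.

This gives the KKT block system:
  [ Q   A^T ] [ x     ]   [-c ]
  [ A    0  ] [ lambda ] = [ b ]

Solving the linear system:
  x*      = (-0.8974, 0.8974, 1.0513)
  lambda* = (-3.2735, 6.1795)
  f(x*)   = 11.4487

x* = (-0.8974, 0.8974, 1.0513), lambda* = (-3.2735, 6.1795)


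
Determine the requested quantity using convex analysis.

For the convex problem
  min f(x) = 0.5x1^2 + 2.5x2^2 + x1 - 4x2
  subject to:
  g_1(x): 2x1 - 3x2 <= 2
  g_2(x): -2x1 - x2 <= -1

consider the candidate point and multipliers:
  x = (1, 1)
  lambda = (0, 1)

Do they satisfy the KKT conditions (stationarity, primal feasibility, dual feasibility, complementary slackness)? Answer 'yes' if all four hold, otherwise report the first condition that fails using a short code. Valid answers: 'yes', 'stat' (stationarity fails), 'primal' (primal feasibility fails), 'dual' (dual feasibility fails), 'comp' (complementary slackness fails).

Gradient of f: grad f(x) = Q x + c = (2, 1)
Constraint values g_i(x) = a_i^T x - b_i:
  g_1((1, 1)) = -3
  g_2((1, 1)) = -2
Stationarity residual: grad f(x) + sum_i lambda_i a_i = (0, 0)
  -> stationarity OK
Primal feasibility (all g_i <= 0): OK
Dual feasibility (all lambda_i >= 0): OK
Complementary slackness (lambda_i * g_i(x) = 0 for all i): FAILS

Verdict: the first failing condition is complementary_slackness -> comp.

comp


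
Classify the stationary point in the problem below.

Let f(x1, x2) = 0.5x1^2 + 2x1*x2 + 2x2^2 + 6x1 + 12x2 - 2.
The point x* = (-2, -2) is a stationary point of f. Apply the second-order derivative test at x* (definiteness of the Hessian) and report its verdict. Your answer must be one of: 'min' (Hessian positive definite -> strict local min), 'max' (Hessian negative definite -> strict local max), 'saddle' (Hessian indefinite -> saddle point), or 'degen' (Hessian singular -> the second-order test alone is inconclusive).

Compute the Hessian H = grad^2 f:
  H = [[1, 2], [2, 4]]
Verify stationarity: grad f(x*) = H x* + g = (0, 0).
Eigenvalues of H: 0, 5.
H has a zero eigenvalue (singular; positive semidefinite but not definite), so H is neither positive definite, negative definite, nor indefinite. The second-order test alone is inconclusive -> degen.
(Indeed, f is constant along the null direction of H through x*, so x* is not a strict local extremum.)

degen


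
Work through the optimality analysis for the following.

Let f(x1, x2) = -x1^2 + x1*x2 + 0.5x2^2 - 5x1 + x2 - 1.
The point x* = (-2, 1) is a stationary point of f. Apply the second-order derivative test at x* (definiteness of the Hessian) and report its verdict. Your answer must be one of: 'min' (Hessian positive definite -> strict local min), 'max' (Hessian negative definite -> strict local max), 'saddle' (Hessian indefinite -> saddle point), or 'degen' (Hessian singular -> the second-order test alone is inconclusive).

Compute the Hessian H = grad^2 f:
  H = [[-2, 1], [1, 1]]
Verify stationarity: grad f(x*) = H x* + g = (0, 0).
Eigenvalues of H: -2.3028, 1.3028.
Eigenvalues have mixed signs, so H is indefinite -> x* is a saddle point.

saddle


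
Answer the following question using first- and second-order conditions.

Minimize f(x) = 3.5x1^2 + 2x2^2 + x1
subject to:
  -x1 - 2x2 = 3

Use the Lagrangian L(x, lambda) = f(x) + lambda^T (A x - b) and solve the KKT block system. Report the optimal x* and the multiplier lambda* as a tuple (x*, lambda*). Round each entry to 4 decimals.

Form the Lagrangian:
  L(x, lambda) = (1/2) x^T Q x + c^T x + lambda^T (A x - b)
Stationarity (grad_x L = 0): Q x + c + A^T lambda = 0.
Primal feasibility: A x = b.

This gives the KKT block system:
  [ Q   A^T ] [ x     ]   [-c ]
  [ A    0  ] [ lambda ] = [ b ]

Solving the linear system:
  x*      = (-0.5, -1.25)
  lambda* = (-2.5)
  f(x*)   = 3.5

x* = (-0.5, -1.25), lambda* = (-2.5)


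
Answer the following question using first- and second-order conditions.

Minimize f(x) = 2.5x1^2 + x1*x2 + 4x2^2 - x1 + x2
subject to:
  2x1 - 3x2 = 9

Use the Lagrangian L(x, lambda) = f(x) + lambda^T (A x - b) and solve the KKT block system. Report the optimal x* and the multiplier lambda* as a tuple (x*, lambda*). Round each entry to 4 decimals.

Form the Lagrangian:
  L(x, lambda) = (1/2) x^T Q x + c^T x + lambda^T (A x - b)
Stationarity (grad_x L = 0): Q x + c + A^T lambda = 0.
Primal feasibility: A x = b.

This gives the KKT block system:
  [ Q   A^T ] [ x     ]   [-c ]
  [ A    0  ] [ lambda ] = [ b ]

Solving the linear system:
  x*      = (1.9551, -1.6966)
  lambda* = (-3.5393)
  f(x*)   = 14.1011

x* = (1.9551, -1.6966), lambda* = (-3.5393)


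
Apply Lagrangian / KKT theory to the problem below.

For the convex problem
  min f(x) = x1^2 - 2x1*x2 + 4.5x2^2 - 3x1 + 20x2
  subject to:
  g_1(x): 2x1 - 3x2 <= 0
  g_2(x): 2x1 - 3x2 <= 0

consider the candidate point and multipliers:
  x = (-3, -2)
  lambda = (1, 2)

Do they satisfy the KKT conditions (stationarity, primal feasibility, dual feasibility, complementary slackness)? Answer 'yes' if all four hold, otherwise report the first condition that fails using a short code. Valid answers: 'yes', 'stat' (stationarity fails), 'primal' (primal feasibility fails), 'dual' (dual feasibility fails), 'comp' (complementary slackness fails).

Gradient of f: grad f(x) = Q x + c = (-5, 8)
Constraint values g_i(x) = a_i^T x - b_i:
  g_1((-3, -2)) = 0
  g_2((-3, -2)) = 0
Stationarity residual: grad f(x) + sum_i lambda_i a_i = (1, -1)
  -> stationarity FAILS
Primal feasibility (all g_i <= 0): OK
Dual feasibility (all lambda_i >= 0): OK
Complementary slackness (lambda_i * g_i(x) = 0 for all i): OK

Verdict: the first failing condition is stationarity -> stat.

stat


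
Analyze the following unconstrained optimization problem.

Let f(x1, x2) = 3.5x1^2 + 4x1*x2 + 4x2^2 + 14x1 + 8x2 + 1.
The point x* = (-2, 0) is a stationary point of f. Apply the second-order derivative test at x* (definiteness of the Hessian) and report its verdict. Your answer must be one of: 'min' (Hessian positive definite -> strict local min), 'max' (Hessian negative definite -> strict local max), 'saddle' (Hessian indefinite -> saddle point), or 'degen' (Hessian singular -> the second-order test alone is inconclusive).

Compute the Hessian H = grad^2 f:
  H = [[7, 4], [4, 8]]
Verify stationarity: grad f(x*) = H x* + g = (0, 0).
Eigenvalues of H: 3.4689, 11.5311.
Both eigenvalues > 0, so H is positive definite -> x* is a strict local min.

min


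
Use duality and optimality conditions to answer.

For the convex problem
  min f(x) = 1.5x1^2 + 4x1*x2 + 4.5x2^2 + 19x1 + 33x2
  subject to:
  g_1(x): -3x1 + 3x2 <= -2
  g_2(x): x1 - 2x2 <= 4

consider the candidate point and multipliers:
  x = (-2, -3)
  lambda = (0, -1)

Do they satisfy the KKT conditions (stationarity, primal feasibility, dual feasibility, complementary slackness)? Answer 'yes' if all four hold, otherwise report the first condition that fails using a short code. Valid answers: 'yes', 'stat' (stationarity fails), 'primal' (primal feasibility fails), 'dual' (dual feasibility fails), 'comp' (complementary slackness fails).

Gradient of f: grad f(x) = Q x + c = (1, -2)
Constraint values g_i(x) = a_i^T x - b_i:
  g_1((-2, -3)) = -1
  g_2((-2, -3)) = 0
Stationarity residual: grad f(x) + sum_i lambda_i a_i = (0, 0)
  -> stationarity OK
Primal feasibility (all g_i <= 0): OK
Dual feasibility (all lambda_i >= 0): FAILS
Complementary slackness (lambda_i * g_i(x) = 0 for all i): OK

Verdict: the first failing condition is dual_feasibility -> dual.

dual


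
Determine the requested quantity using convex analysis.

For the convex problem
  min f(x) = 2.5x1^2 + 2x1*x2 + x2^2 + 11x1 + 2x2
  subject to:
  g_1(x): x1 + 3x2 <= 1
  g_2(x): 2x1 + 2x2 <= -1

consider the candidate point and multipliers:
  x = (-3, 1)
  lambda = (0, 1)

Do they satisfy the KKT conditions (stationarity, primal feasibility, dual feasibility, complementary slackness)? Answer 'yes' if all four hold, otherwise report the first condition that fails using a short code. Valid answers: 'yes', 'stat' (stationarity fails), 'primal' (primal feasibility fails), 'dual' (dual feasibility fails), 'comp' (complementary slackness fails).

Gradient of f: grad f(x) = Q x + c = (-2, -2)
Constraint values g_i(x) = a_i^T x - b_i:
  g_1((-3, 1)) = -1
  g_2((-3, 1)) = -3
Stationarity residual: grad f(x) + sum_i lambda_i a_i = (0, 0)
  -> stationarity OK
Primal feasibility (all g_i <= 0): OK
Dual feasibility (all lambda_i >= 0): OK
Complementary slackness (lambda_i * g_i(x) = 0 for all i): FAILS

Verdict: the first failing condition is complementary_slackness -> comp.

comp


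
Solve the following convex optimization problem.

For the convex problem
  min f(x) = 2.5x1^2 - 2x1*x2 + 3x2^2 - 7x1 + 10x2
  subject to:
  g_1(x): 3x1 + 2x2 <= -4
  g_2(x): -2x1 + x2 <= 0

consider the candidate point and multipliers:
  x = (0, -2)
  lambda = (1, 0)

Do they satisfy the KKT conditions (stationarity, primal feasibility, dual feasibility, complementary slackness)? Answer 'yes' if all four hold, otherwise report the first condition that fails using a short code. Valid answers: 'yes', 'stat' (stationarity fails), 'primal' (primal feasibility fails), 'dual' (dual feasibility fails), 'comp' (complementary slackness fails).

Gradient of f: grad f(x) = Q x + c = (-3, -2)
Constraint values g_i(x) = a_i^T x - b_i:
  g_1((0, -2)) = 0
  g_2((0, -2)) = -2
Stationarity residual: grad f(x) + sum_i lambda_i a_i = (0, 0)
  -> stationarity OK
Primal feasibility (all g_i <= 0): OK
Dual feasibility (all lambda_i >= 0): OK
Complementary slackness (lambda_i * g_i(x) = 0 for all i): OK

Verdict: yes, KKT holds.

yes


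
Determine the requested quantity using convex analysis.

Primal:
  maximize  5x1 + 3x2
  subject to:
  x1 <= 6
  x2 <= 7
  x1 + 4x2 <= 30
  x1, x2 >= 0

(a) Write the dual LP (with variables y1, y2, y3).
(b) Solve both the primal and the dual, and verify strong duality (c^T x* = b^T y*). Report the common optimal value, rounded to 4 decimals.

The standard primal-dual pair for 'max c^T x s.t. A x <= b, x >= 0' is:
  Dual:  min b^T y  s.t.  A^T y >= c,  y >= 0.

So the dual LP is:
  minimize  6y1 + 7y2 + 30y3
  subject to:
    y1 + y3 >= 5
    y2 + 4y3 >= 3
    y1, y2, y3 >= 0

Solving the primal: x* = (6, 6).
  primal value c^T x* = 48.
Solving the dual: y* = (4.25, 0, 0.75).
  dual value b^T y* = 48.
Strong duality: c^T x* = b^T y*. Confirmed.

48


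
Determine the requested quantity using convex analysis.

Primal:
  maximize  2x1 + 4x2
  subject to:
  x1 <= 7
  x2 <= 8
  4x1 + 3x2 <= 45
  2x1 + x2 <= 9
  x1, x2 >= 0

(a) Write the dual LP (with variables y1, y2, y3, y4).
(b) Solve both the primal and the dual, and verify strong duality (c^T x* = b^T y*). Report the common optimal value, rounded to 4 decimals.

The standard primal-dual pair for 'max c^T x s.t. A x <= b, x >= 0' is:
  Dual:  min b^T y  s.t.  A^T y >= c,  y >= 0.

So the dual LP is:
  minimize  7y1 + 8y2 + 45y3 + 9y4
  subject to:
    y1 + 4y3 + 2y4 >= 2
    y2 + 3y3 + y4 >= 4
    y1, y2, y3, y4 >= 0

Solving the primal: x* = (0.5, 8).
  primal value c^T x* = 33.
Solving the dual: y* = (0, 3, 0, 1).
  dual value b^T y* = 33.
Strong duality: c^T x* = b^T y*. Confirmed.

33


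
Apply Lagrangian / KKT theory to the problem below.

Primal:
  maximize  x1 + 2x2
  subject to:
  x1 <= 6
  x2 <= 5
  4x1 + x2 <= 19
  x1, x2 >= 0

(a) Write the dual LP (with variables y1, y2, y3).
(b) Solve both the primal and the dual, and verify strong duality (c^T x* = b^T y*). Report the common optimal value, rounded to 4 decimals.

The standard primal-dual pair for 'max c^T x s.t. A x <= b, x >= 0' is:
  Dual:  min b^T y  s.t.  A^T y >= c,  y >= 0.

So the dual LP is:
  minimize  6y1 + 5y2 + 19y3
  subject to:
    y1 + 4y3 >= 1
    y2 + y3 >= 2
    y1, y2, y3 >= 0

Solving the primal: x* = (3.5, 5).
  primal value c^T x* = 13.5.
Solving the dual: y* = (0, 1.75, 0.25).
  dual value b^T y* = 13.5.
Strong duality: c^T x* = b^T y*. Confirmed.

13.5


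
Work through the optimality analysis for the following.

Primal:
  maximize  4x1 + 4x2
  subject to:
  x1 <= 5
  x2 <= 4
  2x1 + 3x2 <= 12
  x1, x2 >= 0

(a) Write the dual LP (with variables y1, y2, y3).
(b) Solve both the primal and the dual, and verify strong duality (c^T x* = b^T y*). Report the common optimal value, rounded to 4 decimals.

The standard primal-dual pair for 'max c^T x s.t. A x <= b, x >= 0' is:
  Dual:  min b^T y  s.t.  A^T y >= c,  y >= 0.

So the dual LP is:
  minimize  5y1 + 4y2 + 12y3
  subject to:
    y1 + 2y3 >= 4
    y2 + 3y3 >= 4
    y1, y2, y3 >= 0

Solving the primal: x* = (5, 0.6667).
  primal value c^T x* = 22.6667.
Solving the dual: y* = (1.3333, 0, 1.3333).
  dual value b^T y* = 22.6667.
Strong duality: c^T x* = b^T y*. Confirmed.

22.6667


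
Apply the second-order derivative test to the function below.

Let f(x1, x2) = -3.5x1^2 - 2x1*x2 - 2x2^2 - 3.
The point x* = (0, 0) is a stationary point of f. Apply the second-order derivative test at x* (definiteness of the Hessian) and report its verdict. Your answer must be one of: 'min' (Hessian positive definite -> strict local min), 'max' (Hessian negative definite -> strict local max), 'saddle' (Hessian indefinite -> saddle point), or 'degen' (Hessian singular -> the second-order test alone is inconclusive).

Compute the Hessian H = grad^2 f:
  H = [[-7, -2], [-2, -4]]
Verify stationarity: grad f(x*) = H x* + g = (0, 0).
Eigenvalues of H: -8, -3.
Both eigenvalues < 0, so H is negative definite -> x* is a strict local max.

max


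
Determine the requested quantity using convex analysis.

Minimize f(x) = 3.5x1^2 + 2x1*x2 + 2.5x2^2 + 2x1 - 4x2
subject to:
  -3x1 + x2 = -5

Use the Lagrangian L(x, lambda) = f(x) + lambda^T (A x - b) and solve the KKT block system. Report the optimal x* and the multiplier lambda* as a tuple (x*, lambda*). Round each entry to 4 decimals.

Form the Lagrangian:
  L(x, lambda) = (1/2) x^T Q x + c^T x + lambda^T (A x - b)
Stationarity (grad_x L = 0): Q x + c + A^T lambda = 0.
Primal feasibility: A x = b.

This gives the KKT block system:
  [ Q   A^T ] [ x     ]   [-c ]
  [ A    0  ] [ lambda ] = [ b ]

Solving the linear system:
  x*      = (1.4844, -0.5469)
  lambda* = (3.7656)
  f(x*)   = 11.9922

x* = (1.4844, -0.5469), lambda* = (3.7656)


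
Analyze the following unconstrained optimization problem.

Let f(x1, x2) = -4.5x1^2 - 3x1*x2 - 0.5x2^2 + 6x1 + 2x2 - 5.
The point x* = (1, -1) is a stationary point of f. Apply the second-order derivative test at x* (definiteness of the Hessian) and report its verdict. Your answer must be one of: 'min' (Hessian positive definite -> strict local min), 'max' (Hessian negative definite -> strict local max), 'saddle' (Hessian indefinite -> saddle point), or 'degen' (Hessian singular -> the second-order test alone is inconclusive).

Compute the Hessian H = grad^2 f:
  H = [[-9, -3], [-3, -1]]
Verify stationarity: grad f(x*) = H x* + g = (0, 0).
Eigenvalues of H: -10, 0.
H has a zero eigenvalue (singular; negative semidefinite but not definite), so H is neither positive definite, negative definite, nor indefinite. The second-order test alone is inconclusive -> degen.
(Indeed, f is constant along the null direction of H through x*, so x* is not a strict local extremum.)

degen


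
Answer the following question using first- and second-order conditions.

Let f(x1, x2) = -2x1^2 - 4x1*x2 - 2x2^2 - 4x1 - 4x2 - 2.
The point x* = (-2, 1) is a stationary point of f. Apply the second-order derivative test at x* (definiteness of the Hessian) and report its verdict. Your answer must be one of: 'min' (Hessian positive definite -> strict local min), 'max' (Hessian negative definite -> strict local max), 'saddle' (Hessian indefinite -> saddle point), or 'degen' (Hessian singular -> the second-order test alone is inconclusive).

Compute the Hessian H = grad^2 f:
  H = [[-4, -4], [-4, -4]]
Verify stationarity: grad f(x*) = H x* + g = (0, 0).
Eigenvalues of H: -8, 0.
H has a zero eigenvalue (singular; negative semidefinite but not definite), so H is neither positive definite, negative definite, nor indefinite. The second-order test alone is inconclusive -> degen.
(Indeed, f is constant along the null direction of H through x*, so x* is not a strict local extremum.)

degen


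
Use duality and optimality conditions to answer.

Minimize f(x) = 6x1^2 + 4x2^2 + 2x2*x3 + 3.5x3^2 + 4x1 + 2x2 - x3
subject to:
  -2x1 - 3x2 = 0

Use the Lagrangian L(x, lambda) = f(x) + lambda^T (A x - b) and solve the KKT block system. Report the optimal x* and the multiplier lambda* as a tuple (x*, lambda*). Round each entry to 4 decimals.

Form the Lagrangian:
  L(x, lambda) = (1/2) x^T Q x + c^T x + lambda^T (A x - b)
Stationarity (grad_x L = 0): Q x + c + A^T lambda = 0.
Primal feasibility: A x = b.

This gives the KKT block system:
  [ Q   A^T ] [ x     ]   [-c ]
  [ A    0  ] [ lambda ] = [ b ]

Solving the linear system:
  x*      = (-0.1618, 0.1079, 0.112)
  lambda* = (1.029)
  f(x*)   = -0.2718

x* = (-0.1618, 0.1079, 0.112), lambda* = (1.029)


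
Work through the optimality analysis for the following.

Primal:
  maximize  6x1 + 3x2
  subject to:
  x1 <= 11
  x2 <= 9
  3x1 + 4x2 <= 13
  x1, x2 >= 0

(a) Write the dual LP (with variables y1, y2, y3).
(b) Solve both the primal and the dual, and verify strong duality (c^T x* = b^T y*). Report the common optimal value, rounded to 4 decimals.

The standard primal-dual pair for 'max c^T x s.t. A x <= b, x >= 0' is:
  Dual:  min b^T y  s.t.  A^T y >= c,  y >= 0.

So the dual LP is:
  minimize  11y1 + 9y2 + 13y3
  subject to:
    y1 + 3y3 >= 6
    y2 + 4y3 >= 3
    y1, y2, y3 >= 0

Solving the primal: x* = (4.3333, 0).
  primal value c^T x* = 26.
Solving the dual: y* = (0, 0, 2).
  dual value b^T y* = 26.
Strong duality: c^T x* = b^T y*. Confirmed.

26


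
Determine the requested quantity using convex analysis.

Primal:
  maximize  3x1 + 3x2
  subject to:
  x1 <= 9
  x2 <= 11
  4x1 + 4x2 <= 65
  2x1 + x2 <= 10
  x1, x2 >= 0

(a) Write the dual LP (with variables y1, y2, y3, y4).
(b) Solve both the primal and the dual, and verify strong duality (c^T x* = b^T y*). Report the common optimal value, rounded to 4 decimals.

The standard primal-dual pair for 'max c^T x s.t. A x <= b, x >= 0' is:
  Dual:  min b^T y  s.t.  A^T y >= c,  y >= 0.

So the dual LP is:
  minimize  9y1 + 11y2 + 65y3 + 10y4
  subject to:
    y1 + 4y3 + 2y4 >= 3
    y2 + 4y3 + y4 >= 3
    y1, y2, y3, y4 >= 0

Solving the primal: x* = (0, 10).
  primal value c^T x* = 30.
Solving the dual: y* = (0, 0, 0, 3).
  dual value b^T y* = 30.
Strong duality: c^T x* = b^T y*. Confirmed.

30


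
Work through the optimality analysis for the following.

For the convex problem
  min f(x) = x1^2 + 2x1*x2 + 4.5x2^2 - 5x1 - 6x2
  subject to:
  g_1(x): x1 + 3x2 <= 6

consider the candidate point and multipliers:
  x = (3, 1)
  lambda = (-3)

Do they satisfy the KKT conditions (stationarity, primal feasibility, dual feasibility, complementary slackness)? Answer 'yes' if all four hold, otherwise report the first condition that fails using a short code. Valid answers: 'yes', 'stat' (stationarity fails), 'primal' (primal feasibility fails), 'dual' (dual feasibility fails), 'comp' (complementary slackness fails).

Gradient of f: grad f(x) = Q x + c = (3, 9)
Constraint values g_i(x) = a_i^T x - b_i:
  g_1((3, 1)) = 0
Stationarity residual: grad f(x) + sum_i lambda_i a_i = (0, 0)
  -> stationarity OK
Primal feasibility (all g_i <= 0): OK
Dual feasibility (all lambda_i >= 0): FAILS
Complementary slackness (lambda_i * g_i(x) = 0 for all i): OK

Verdict: the first failing condition is dual_feasibility -> dual.

dual


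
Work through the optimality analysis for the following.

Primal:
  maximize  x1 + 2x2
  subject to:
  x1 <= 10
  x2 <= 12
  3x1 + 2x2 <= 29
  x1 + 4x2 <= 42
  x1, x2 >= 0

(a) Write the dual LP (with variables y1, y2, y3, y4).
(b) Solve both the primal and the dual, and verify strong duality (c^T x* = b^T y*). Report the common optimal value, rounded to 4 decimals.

The standard primal-dual pair for 'max c^T x s.t. A x <= b, x >= 0' is:
  Dual:  min b^T y  s.t.  A^T y >= c,  y >= 0.

So the dual LP is:
  minimize  10y1 + 12y2 + 29y3 + 42y4
  subject to:
    y1 + 3y3 + y4 >= 1
    y2 + 2y3 + 4y4 >= 2
    y1, y2, y3, y4 >= 0

Solving the primal: x* = (3.2, 9.7).
  primal value c^T x* = 22.6.
Solving the dual: y* = (0, 0, 0.2, 0.4).
  dual value b^T y* = 22.6.
Strong duality: c^T x* = b^T y*. Confirmed.

22.6


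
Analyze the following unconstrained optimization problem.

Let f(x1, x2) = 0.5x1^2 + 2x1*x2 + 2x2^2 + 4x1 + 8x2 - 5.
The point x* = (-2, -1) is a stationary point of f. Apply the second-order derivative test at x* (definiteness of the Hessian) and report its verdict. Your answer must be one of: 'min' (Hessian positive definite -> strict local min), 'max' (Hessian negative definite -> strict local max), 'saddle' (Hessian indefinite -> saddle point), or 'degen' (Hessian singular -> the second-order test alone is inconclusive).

Compute the Hessian H = grad^2 f:
  H = [[1, 2], [2, 4]]
Verify stationarity: grad f(x*) = H x* + g = (0, 0).
Eigenvalues of H: 0, 5.
H has a zero eigenvalue (singular; positive semidefinite but not definite), so H is neither positive definite, negative definite, nor indefinite. The second-order test alone is inconclusive -> degen.
(Indeed, f is constant along the null direction of H through x*, so x* is not a strict local extremum.)

degen


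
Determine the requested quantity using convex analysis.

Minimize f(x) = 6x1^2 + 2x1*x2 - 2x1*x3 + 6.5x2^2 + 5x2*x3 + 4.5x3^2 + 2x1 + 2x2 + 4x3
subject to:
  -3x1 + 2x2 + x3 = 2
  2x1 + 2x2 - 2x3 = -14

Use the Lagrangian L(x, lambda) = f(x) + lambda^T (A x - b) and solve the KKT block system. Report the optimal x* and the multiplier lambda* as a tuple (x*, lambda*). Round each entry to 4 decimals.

Form the Lagrangian:
  L(x, lambda) = (1/2) x^T Q x + c^T x + lambda^T (A x - b)
Stationarity (grad_x L = 0): Q x + c + A^T lambda = 0.
Primal feasibility: A x = b.

This gives the KKT block system:
  [ Q   A^T ] [ x     ]   [-c ]
  [ A    0  ] [ lambda ] = [ b ]

Solving the linear system:
  x*      = (-1.3118, -2.5412, 3.147)
  lambda* = (-1.4388, 10.4009)
  f(x*)   = 76.686

x* = (-1.3118, -2.5412, 3.147), lambda* = (-1.4388, 10.4009)


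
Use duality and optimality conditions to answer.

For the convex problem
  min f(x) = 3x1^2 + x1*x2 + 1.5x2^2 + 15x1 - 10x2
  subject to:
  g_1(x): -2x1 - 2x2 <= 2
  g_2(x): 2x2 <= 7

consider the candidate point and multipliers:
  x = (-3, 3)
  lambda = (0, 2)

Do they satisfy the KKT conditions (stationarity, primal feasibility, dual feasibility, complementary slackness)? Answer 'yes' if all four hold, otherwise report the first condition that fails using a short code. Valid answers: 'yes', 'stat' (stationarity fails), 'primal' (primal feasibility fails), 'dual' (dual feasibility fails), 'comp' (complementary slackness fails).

Gradient of f: grad f(x) = Q x + c = (0, -4)
Constraint values g_i(x) = a_i^T x - b_i:
  g_1((-3, 3)) = -2
  g_2((-3, 3)) = -1
Stationarity residual: grad f(x) + sum_i lambda_i a_i = (0, 0)
  -> stationarity OK
Primal feasibility (all g_i <= 0): OK
Dual feasibility (all lambda_i >= 0): OK
Complementary slackness (lambda_i * g_i(x) = 0 for all i): FAILS

Verdict: the first failing condition is complementary_slackness -> comp.

comp


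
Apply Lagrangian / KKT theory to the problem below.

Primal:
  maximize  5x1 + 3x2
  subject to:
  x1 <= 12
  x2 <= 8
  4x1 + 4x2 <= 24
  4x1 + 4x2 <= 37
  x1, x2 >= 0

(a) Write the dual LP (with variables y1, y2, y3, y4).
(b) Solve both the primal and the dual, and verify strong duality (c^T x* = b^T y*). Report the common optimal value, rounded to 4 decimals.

The standard primal-dual pair for 'max c^T x s.t. A x <= b, x >= 0' is:
  Dual:  min b^T y  s.t.  A^T y >= c,  y >= 0.

So the dual LP is:
  minimize  12y1 + 8y2 + 24y3 + 37y4
  subject to:
    y1 + 4y3 + 4y4 >= 5
    y2 + 4y3 + 4y4 >= 3
    y1, y2, y3, y4 >= 0

Solving the primal: x* = (6, 0).
  primal value c^T x* = 30.
Solving the dual: y* = (0, 0, 1.25, 0).
  dual value b^T y* = 30.
Strong duality: c^T x* = b^T y*. Confirmed.

30


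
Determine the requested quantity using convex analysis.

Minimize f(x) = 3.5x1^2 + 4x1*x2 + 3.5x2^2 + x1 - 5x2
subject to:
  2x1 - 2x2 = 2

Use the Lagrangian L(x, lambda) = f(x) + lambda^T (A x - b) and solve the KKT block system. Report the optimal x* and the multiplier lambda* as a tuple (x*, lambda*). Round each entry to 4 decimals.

Form the Lagrangian:
  L(x, lambda) = (1/2) x^T Q x + c^T x + lambda^T (A x - b)
Stationarity (grad_x L = 0): Q x + c + A^T lambda = 0.
Primal feasibility: A x = b.

This gives the KKT block system:
  [ Q   A^T ] [ x     ]   [-c ]
  [ A    0  ] [ lambda ] = [ b ]

Solving the linear system:
  x*      = (0.6818, -0.3182)
  lambda* = (-2.25)
  f(x*)   = 3.3864

x* = (0.6818, -0.3182), lambda* = (-2.25)


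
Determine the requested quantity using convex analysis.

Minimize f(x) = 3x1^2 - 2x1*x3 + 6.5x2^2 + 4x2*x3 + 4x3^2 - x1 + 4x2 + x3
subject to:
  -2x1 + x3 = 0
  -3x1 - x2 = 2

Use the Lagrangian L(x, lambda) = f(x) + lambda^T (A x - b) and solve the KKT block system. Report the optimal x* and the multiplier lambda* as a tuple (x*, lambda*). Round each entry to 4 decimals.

Form the Lagrangian:
  L(x, lambda) = (1/2) x^T Q x + c^T x + lambda^T (A x - b)
Stationarity (grad_x L = 0): Q x + c + A^T lambda = 0.
Primal feasibility: A x = b.

This gives the KKT block system:
  [ Q   A^T ] [ x     ]   [-c ]
  [ A    0  ] [ lambda ] = [ b ]

Solving the linear system:
  x*      = (-0.5152, -0.4545, -1.0303)
  lambda* = (8.0303, -6.0303)
  f(x*)   = 4.8636

x* = (-0.5152, -0.4545, -1.0303), lambda* = (8.0303, -6.0303)


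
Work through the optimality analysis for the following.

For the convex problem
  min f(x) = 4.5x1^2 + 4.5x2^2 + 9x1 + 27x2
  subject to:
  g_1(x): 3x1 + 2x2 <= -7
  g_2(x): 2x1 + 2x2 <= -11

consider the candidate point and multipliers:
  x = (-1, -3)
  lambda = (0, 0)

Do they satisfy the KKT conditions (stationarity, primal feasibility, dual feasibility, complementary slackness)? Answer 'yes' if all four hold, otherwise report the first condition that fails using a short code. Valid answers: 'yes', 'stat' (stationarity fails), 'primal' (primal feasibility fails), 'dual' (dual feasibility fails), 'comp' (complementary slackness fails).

Gradient of f: grad f(x) = Q x + c = (0, 0)
Constraint values g_i(x) = a_i^T x - b_i:
  g_1((-1, -3)) = -2
  g_2((-1, -3)) = 3
Stationarity residual: grad f(x) + sum_i lambda_i a_i = (0, 0)
  -> stationarity OK
Primal feasibility (all g_i <= 0): FAILS
Dual feasibility (all lambda_i >= 0): OK
Complementary slackness (lambda_i * g_i(x) = 0 for all i): OK

Verdict: the first failing condition is primal_feasibility -> primal.

primal


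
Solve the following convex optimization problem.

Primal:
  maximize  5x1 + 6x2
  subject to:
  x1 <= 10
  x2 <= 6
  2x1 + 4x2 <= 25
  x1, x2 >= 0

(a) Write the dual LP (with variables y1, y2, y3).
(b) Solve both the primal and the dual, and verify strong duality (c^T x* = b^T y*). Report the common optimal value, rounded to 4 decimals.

The standard primal-dual pair for 'max c^T x s.t. A x <= b, x >= 0' is:
  Dual:  min b^T y  s.t.  A^T y >= c,  y >= 0.

So the dual LP is:
  minimize  10y1 + 6y2 + 25y3
  subject to:
    y1 + 2y3 >= 5
    y2 + 4y3 >= 6
    y1, y2, y3 >= 0

Solving the primal: x* = (10, 1.25).
  primal value c^T x* = 57.5.
Solving the dual: y* = (2, 0, 1.5).
  dual value b^T y* = 57.5.
Strong duality: c^T x* = b^T y*. Confirmed.

57.5
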